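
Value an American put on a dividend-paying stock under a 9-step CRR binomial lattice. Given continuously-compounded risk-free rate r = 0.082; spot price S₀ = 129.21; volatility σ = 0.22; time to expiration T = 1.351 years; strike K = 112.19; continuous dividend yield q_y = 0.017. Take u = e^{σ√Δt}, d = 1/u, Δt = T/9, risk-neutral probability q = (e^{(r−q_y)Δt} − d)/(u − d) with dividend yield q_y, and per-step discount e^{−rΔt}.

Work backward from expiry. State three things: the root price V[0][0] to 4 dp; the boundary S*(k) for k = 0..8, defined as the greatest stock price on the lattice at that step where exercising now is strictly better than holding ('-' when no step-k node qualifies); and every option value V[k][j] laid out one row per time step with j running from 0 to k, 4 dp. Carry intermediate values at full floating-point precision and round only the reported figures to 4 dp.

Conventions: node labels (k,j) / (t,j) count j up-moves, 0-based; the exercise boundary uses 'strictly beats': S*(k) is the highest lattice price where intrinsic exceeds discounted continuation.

Δt=0.15011, u=1.08898, d=0.91829, q=0.53615, disc=e^(-rΔt)=0.98777
k=9 terminal: V=max(K-S,0) → 52.1924 41.0408 27.8165 12.1343 0.0000 0.0000 0.0000 0.0000 0.0000 0.0000
k=8: j=0 S=65.3359 intr=46.8541 cont=45.6481 V=46.8541[EX]; j=1 S=77.4797 intr=34.7103 cont=33.5353 V=34.7103[EX]; j=2 S=91.8806 intr=20.3094 cont=19.1710 V=20.3094[EX]; j=3 S=108.9582 intr=3.2318 cont=5.5596 V=5.5596[hold]; j=4 S=129.2100 intr=0.0000 cont=0.0000 V=0.0000[hold]; j=5 S=153.2259 intr=0.0000 cont=0.0000 V=0.0000[hold]; j=6 S=181.7056 intr=0.0000 cont=0.0000 V=0.0000[hold]; j=7 S=215.4787 intr=0.0000 cont=0.0000 V=0.0000[hold]; j=8 S=255.5291 intr=0.0000 cont=0.0000 V=0.0000[hold]  S*(8)=91.8806
k=7: j=0 S=71.1492 intr=41.0408 cont=39.8497 V=41.0408[EX]; j=1 S=84.3735 intr=27.8165 cont=26.6591 V=27.8165[EX]; j=2 S=100.0557 intr=12.1343 cont=12.2496 V=12.2496[hold]; j=3 S=118.6528 intr=0.0000 cont=2.5473 V=2.5473[hold]; j=4 S=140.7065 intr=0.0000 cont=0.0000 V=0.0000[hold]; j=5 S=166.8592 intr=0.0000 cont=0.0000 V=0.0000[hold]; j=6 S=197.8729 intr=0.0000 cont=0.0000 V=0.0000[hold]; j=7 S=234.6510 intr=0.0000 cont=0.0000 V=0.0000[hold]  S*(7)=84.3735
k=6: j=0 S=77.4797 intr=34.7103 cont=33.5353 V=34.7103[EX]; j=1 S=91.8806 intr=20.3094 cont=19.2321 V=20.3094[EX]; j=2 S=108.9582 intr=3.2318 cont=6.9615 V=6.9615[hold]; j=3 S=129.2100 intr=0.0000 cont=1.1671 V=1.1671[hold]; j=4 S=153.2259 intr=0.0000 cont=0.0000 V=0.0000[hold]; j=5 S=181.7056 intr=0.0000 cont=0.0000 V=0.0000[hold]; j=6 S=215.4787 intr=0.0000 cont=0.0000 V=0.0000[hold]  S*(6)=91.8806
k=5: j=0 S=84.3735 intr=27.8165 cont=26.6591 V=27.8165[EX]; j=1 S=100.0557 intr=12.1343 cont=12.9920 V=12.9920[hold]; j=2 S=118.6528 intr=0.0000 cont=3.8077 V=3.8077[hold]; j=3 S=140.7065 intr=0.0000 cont=0.5347 V=0.5347[hold]; j=4 S=166.8592 intr=0.0000 cont=0.0000 V=0.0000[hold]; j=5 S=197.8729 intr=0.0000 cont=0.0000 V=0.0000[hold]  S*(5)=84.3735
k=4: j=0 S=91.8806 intr=20.3094 cont=19.6253 V=20.3094[EX]; j=1 S=108.9582 intr=3.2318 cont=7.9691 V=7.9691[hold]; j=2 S=129.2100 intr=0.0000 cont=2.0278 V=2.0278[hold]; j=3 S=153.2259 intr=0.0000 cont=0.2450 V=0.2450[hold]; j=4 S=181.7056 intr=0.0000 cont=0.0000 V=0.0000[hold]  S*(4)=91.8806
k=3: j=0 S=100.0557 intr=12.1343 cont=13.5256 V=13.5256[hold]; j=1 S=118.6528 intr=0.0000 cont=4.7251 V=4.7251[hold]; j=2 S=140.7065 intr=0.0000 cont=1.0588 V=1.0588[hold]; j=3 S=166.8592 intr=0.0000 cont=0.1123 V=0.1123[hold]  S*(3)=-
k=2: j=0 S=108.9582 intr=3.2318 cont=8.6995 V=8.6995[hold]; j=1 S=129.2100 intr=0.0000 cont=2.7257 V=2.7257[hold]; j=2 S=153.2259 intr=0.0000 cont=0.5446 V=0.5446[hold]  S*(2)=-
k=1: j=0 S=118.6528 intr=0.0000 cont=5.4294 V=5.4294[hold]; j=1 S=140.7065 intr=0.0000 cont=1.5372 V=1.5372[hold]  S*(1)=-
k=0: j=0 S=129.2100 intr=0.0000 cont=3.3017 V=3.3017[hold]  S*(0)=-

price = 3.3017
boundary = - - - - 91.8806 84.3735 91.8806 84.3735 91.8806
tree:
3.3017
5.4294 1.5372
8.6995 2.7257 0.5446
13.5256 4.7251 1.0588 0.1123
20.3094 7.9691 2.0278 0.2450 0.0000
27.8165 12.9920 3.8077 0.5347 0.0000 0.0000
34.7103 20.3094 6.9615 1.1671 0.0000 0.0000 0.0000
41.0408 27.8165 12.2496 2.5473 0.0000 0.0000 0.0000 0.0000
46.8541 34.7103 20.3094 5.5596 0.0000 0.0000 0.0000 0.0000 0.0000
52.1924 41.0408 27.8165 12.1343 0.0000 0.0000 0.0000 0.0000 0.0000 0.0000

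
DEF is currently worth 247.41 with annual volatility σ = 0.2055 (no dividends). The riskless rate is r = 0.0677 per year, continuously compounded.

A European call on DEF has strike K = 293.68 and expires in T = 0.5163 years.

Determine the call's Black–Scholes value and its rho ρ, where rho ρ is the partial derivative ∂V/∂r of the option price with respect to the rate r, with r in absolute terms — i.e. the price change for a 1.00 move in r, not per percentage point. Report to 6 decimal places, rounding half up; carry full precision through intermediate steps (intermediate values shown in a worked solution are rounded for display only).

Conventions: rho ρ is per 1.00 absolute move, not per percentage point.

σ√T = 0.2055·√0.5163 = 0.147660
d₁ = (ln(S/K) + (r+σ²/2)T) / (σ√T) = (ln(247.41/293.68) + (0.0677+0.2055²/2)·0.5163) / 0.147660 = (-0.171444 + 0.045855) / 0.147660 = -0.850526
d₂ = d₁ − σ√T = -0.850526 − 0.147660 = -0.998186
e^{−rT} = 0.965650
N(d₁) = 0.197516,  N(d₂) = 0.159095
Call price V = S·N(d₁) − K·e^{−rT}·N(d₂) = 48.867552 − 45.118011 = 3.749541
ρ = K·T·e^{−rT}·N(d₂) = 23.294429

price = 3.749541
ρ = 23.294429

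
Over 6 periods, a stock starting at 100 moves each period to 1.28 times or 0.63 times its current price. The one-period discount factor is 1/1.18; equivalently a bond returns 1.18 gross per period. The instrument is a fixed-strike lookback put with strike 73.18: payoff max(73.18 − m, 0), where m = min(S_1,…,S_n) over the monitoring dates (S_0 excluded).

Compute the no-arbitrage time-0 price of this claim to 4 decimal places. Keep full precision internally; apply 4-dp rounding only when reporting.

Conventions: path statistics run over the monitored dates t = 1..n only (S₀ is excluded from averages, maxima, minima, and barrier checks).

With p* = (R−d)/(u−d) = 0.8462, sum probability × payoff across the paths and divide by R^6.
Enumerate all 2^6 = 64 price paths (U = up ×1.28, D = down ×0.63); each path with k up-moves has probability p*^k·(1−p*)^(6−k).
DDDDDD: m=6.2524, payoff=66.9276, prob=0.000013
UDDDDD: m=12.7032, payoff=60.4768, prob=0.000073
DUDDDD: m=12.7032, payoff=60.4768, prob=0.000073
UUDDDD: m=25.8097, payoff=47.3703, prob=0.000401
DDUDDD: m=12.7032, payoff=60.4768, prob=0.000073
UDUDDD: m=25.8097, payoff=47.3703, prob=0.000401
DUUDDD: m=25.8097, payoff=47.3703, prob=0.000401
UUUDDD: m=52.4387, payoff=20.7413, prob=0.002206
DDDUDD: m=12.7032, payoff=60.4768, prob=0.000073
UDDUDD: m=25.8097, payoff=47.3703, prob=0.000401
DUDUDD: m=25.8097, payoff=47.3703, prob=0.000401
UUDUDD: m=52.4387, payoff=20.7413, prob=0.002206
DDUUDD: m=25.8097, payoff=47.3703, prob=0.000401
UDUUDD: m=52.4387, payoff=20.7413, prob=0.002206
DUUUDD: m=52.4387, payoff=20.7413, prob=0.002206
UUUUDD: m=106.5420, payoff=0.0000, prob=0.012133
DDDDUD: m=12.7032, payoff=60.4768, prob=0.000073
UDDDUD: m=25.8097, payoff=47.3703, prob=0.000401
DUDDUD: m=25.8097, payoff=47.3703, prob=0.000401
UUDDUD: m=52.4387, payoff=20.7413, prob=0.002206
DDUDUD: m=25.8097, payoff=47.3703, prob=0.000401
UDUDUD: m=52.4387, payoff=20.7413, prob=0.002206
DUUDUD: m=52.4387, payoff=20.7413, prob=0.002206
UUUDUD: m=106.5420, payoff=0.0000, prob=0.012133
DDDUUD: m=25.0047, payoff=48.1753, prob=0.000401
UDDUUD: m=50.8032, payoff=22.3768, prob=0.002206
DUDUUD: m=50.8032, payoff=22.3768, prob=0.002206
UUDUUD: m=103.2192, payoff=0.0000, prob=0.012133
DDUUUD: m=39.6900, payoff=33.4900, prob=0.002206
UDUUUD: m=80.6400, payoff=0.0000, prob=0.012133
DUUUUD: m=63.0000, payoff=10.1800, prob=0.012133
UUUUUD: m=128.0000, payoff=0.0000, prob=0.066732
DDDDDU: m=9.9244, payoff=63.2556, prob=0.000073
UDDDDU: m=20.1638, payoff=53.0162, prob=0.000401
DUDDDU: m=20.1638, payoff=53.0162, prob=0.000401
UUDDDU: m=40.9677, payoff=32.2123, prob=0.002206
DDUDDU: m=20.1638, payoff=53.0162, prob=0.000401
UDUDDU: m=40.9677, payoff=32.2123, prob=0.002206
DUUDDU: m=40.9677, payoff=32.2123, prob=0.002206
UUUDDU: m=83.2360, payoff=0.0000, prob=0.012133
DDDUDU: m=20.1638, payoff=53.0162, prob=0.000401
UDDUDU: m=40.9677, payoff=32.2123, prob=0.002206
DUDUDU: m=40.9677, payoff=32.2123, prob=0.002206
UUDUDU: m=83.2360, payoff=0.0000, prob=0.012133
DDUUDU: m=39.6900, payoff=33.4900, prob=0.002206
UDUUDU: m=80.6400, payoff=0.0000, prob=0.012133
DUUUDU: m=63.0000, payoff=10.1800, prob=0.012133
UUUUDU: m=128.0000, payoff=0.0000, prob=0.066732
DDDDUU: m=15.7530, payoff=57.4270, prob=0.000401
UDDDUU: m=32.0060, payoff=41.1740, prob=0.002206
DUDDUU: m=32.0060, payoff=41.1740, prob=0.002206
UUDDUU: m=65.0281, payoff=8.1519, prob=0.012133
DDUDUU: m=32.0060, payoff=41.1740, prob=0.002206
UDUDUU: m=65.0281, payoff=8.1519, prob=0.012133
DUUDUU: m=63.0000, payoff=10.1800, prob=0.012133
UUUDUU: m=128.0000, payoff=0.0000, prob=0.066732
DDDUUU: m=25.0047, payoff=48.1753, prob=0.002206
UDDUUU: m=50.8032, payoff=22.3768, prob=0.012133
DUDUUU: m=50.8032, payoff=22.3768, prob=0.012133
UUDUUU: m=103.2192, payoff=0.0000, prob=0.066732
DDUUUU: m=39.6900, payoff=33.4900, prob=0.012133
UDUUUU: m=80.6400, payoff=0.0000, prob=0.066732
DUUUUU: m=63.0000, payoff=10.1800, prob=0.066732
UUUUUU: m=128.0000, payoff=0.0000, prob=0.367025
Price = Σ prob·payoff / R^6 = 3.823835 / 2.699554 = 1.4165

price = 1.4165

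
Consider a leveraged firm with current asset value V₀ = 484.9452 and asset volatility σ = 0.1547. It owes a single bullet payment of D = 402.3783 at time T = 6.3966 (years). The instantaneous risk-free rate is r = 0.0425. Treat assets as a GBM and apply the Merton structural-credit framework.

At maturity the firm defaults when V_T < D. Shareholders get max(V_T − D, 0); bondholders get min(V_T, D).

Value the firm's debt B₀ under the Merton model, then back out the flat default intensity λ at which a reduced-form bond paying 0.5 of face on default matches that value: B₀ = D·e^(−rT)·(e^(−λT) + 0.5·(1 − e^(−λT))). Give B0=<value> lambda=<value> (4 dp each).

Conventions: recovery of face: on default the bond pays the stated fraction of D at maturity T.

Equity is a call on the firm's assets struck at D = 402.3783:
d₁ = [ln(V₀/D) + (r + σ²/2)T] / (σ√T)
   = [ln(484.9452/402.3783) + (0.0425 + 0.5·0.1547²)·6.3966] / (0.1547·√6.3966)
   = [0.186643 + 0.348398] / 0.391260 = 1.367483
d₂ = d₁ − σ√T = 1.367483 − 0.391260 = 0.976223
N(d₁) = 0.914263,  N(d₂) = 0.835523,  e^(−rT) = 0.761964
E₀ = V₀·N(d₁) − D·e^(−rT)·N(d₂)
   = 484.9452·0.914263 − 402.3783·0.761964·0.835523 = 187.197805
B₀ = V₀ − E₀ = 484.9452 − 187.197805 = 297.747395
e^(−λT) = (B₀·e^(rT)/D − 0.5)/(1 − 0.5) = (297.7474·1.312397/402.3783 − 0.5)/0.5 = 0.94226626
λ = −ln(0.94226626)/6.3966 = 0.009297

B0=297.7474 lambda=0.0093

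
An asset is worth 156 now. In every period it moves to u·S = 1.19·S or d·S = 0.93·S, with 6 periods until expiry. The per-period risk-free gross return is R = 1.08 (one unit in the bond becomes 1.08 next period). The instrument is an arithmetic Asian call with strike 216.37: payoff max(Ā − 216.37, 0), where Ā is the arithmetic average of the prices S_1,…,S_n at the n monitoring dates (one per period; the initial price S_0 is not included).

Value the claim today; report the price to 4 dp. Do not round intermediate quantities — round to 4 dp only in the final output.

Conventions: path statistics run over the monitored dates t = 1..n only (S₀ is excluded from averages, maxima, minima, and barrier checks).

price = 7.7852

No-arbitrage gives p* = (R−d)/(u−d) = 0.5769: enumerate every path, weight its payoff by its p*-probability, and discount by R^6.
Enumerate all 2^6 = 64 price paths (U = up ×1.19, D = down ×0.93); each path with k up-moves has probability p*^k·(1−p*)^(6−k).
DDDDDD: Ā=121.9397, payoff=0.0000, prob=0.005735
UDDDDD: Ā=156.0303, payoff=0.0000, prob=0.007820
DUDDDD: Ā=149.2703, payoff=0.0000, prob=0.007820
UUDDDD: Ā=191.0018, payoff=0.0000, prob=0.010664
DDUDDD: Ā=142.9835, payoff=0.0000, prob=0.007820
UDUDDD: Ā=182.9574, payoff=0.0000, prob=0.010664
DUUDDD: Ā=176.1974, payoff=0.0000, prob=0.010664
UUUDDD: Ā=225.4569, payoff=9.0869, prob=0.014542
DDDUDD: Ā=137.1368, payoff=0.0000, prob=0.007820
UDDUDD: Ā=175.4761, payoff=0.0000, prob=0.010664
DUDUDD: Ā=168.7161, payoff=0.0000, prob=0.010664
UUDUDD: Ā=215.8841, payoff=0.0000, prob=0.014542
DDUUDD: Ā=162.4293, payoff=0.0000, prob=0.010664
UDUUDD: Ā=207.8397, payoff=0.0000, prob=0.014542
DUUUDD: Ā=201.0797, payoff=0.0000, prob=0.014542
UUUUDD: Ā=257.2955, payoff=40.9255, prob=0.019829
DDDDUD: Ā=131.6994, payoff=0.0000, prob=0.007820
UDDDUD: Ā=168.5185, payoff=0.0000, prob=0.010664
DUDDUD: Ā=161.7585, payoff=0.0000, prob=0.010664
UUDDUD: Ā=206.9814, payoff=0.0000, prob=0.014542
DDUDUD: Ā=155.4717, payoff=0.0000, prob=0.010664
UDUDUD: Ā=198.9370, payoff=0.0000, prob=0.014542
DUUDUD: Ā=192.1770, payoff=0.0000, prob=0.014542
UUUDUD: Ā=245.9038, payoff=29.5338, prob=0.019829
DDDUUD: Ā=149.6250, payoff=0.0000, prob=0.010664
UDDUUD: Ā=191.4557, payoff=0.0000, prob=0.014542
DUDUUD: Ā=184.6957, payoff=0.0000, prob=0.014542
UUDUUD: Ā=236.3310, payoff=19.9610, prob=0.019829
DDUUUD: Ā=178.4089, payoff=0.0000, prob=0.014542
UDUUUD: Ā=228.2866, payoff=11.9166, prob=0.019829
DUUUUD: Ā=221.5266, payoff=5.1566, prob=0.019829
UUUUUD: Ā=283.4588, payoff=67.0888, prob=0.027040
DDDDDU: Ā=126.6425, payoff=0.0000, prob=0.007820
UDDDDU: Ā=162.0480, payoff=0.0000, prob=0.010664
DUDDDU: Ā=155.2880, payoff=0.0000, prob=0.010664
UUDDDU: Ā=198.7018, payoff=0.0000, prob=0.014542
DDUDDU: Ā=149.0012, payoff=0.0000, prob=0.010664
UDUDDU: Ā=190.6574, payoff=0.0000, prob=0.014542
DUUDDU: Ā=183.8974, payoff=0.0000, prob=0.014542
UUUDDU: Ā=235.3096, payoff=18.9396, prob=0.019829
DDDUDU: Ā=143.1544, payoff=0.0000, prob=0.010664
UDDUDU: Ā=183.1761, payoff=0.0000, prob=0.014542
DUDUDU: Ā=176.4161, payoff=0.0000, prob=0.014542
UUDUDU: Ā=225.7368, payoff=9.3668, prob=0.019829
DDUUDU: Ā=170.1293, payoff=0.0000, prob=0.014542
UDUUDU: Ā=217.6924, payoff=1.3224, prob=0.019829
DUUUDU: Ā=210.9324, payoff=0.0000, prob=0.019829
UUUUDU: Ā=269.9027, payoff=53.5327, prob=0.027040
DDDDUU: Ā=137.7170, payoff=0.0000, prob=0.010664
UDDDUU: Ā=176.2185, payoff=0.0000, prob=0.014542
DUDDUU: Ā=169.4585, payoff=0.0000, prob=0.014542
UUDDUU: Ā=216.8340, payoff=0.4640, prob=0.019829
DDUDUU: Ā=163.1717, payoff=0.0000, prob=0.014542
UDUDUU: Ā=208.7896, payoff=0.0000, prob=0.019829
DUUDUU: Ā=202.0296, payoff=0.0000, prob=0.019829
UUUDUU: Ā=258.5110, payoff=42.1410, prob=0.027040
DDDUUU: Ā=157.3250, payoff=0.0000, prob=0.014542
UDDUUU: Ā=201.3083, payoff=0.0000, prob=0.019829
DUDUUU: Ā=194.5483, payoff=0.0000, prob=0.019829
UUDUUU: Ā=248.9382, payoff=32.5682, prob=0.027040
DDUUUU: Ā=188.2615, payoff=0.0000, prob=0.019829
UDUUUU: Ā=240.8938, payoff=24.5238, prob=0.027040
DUUUUU: Ā=234.1338, payoff=17.7638, prob=0.027040
UUUUUU: Ā=299.5905, payoff=83.2205, prob=0.036873
Price = Σ prob·payoff / R^6 = 12.354209 / 1.586874 = 7.7852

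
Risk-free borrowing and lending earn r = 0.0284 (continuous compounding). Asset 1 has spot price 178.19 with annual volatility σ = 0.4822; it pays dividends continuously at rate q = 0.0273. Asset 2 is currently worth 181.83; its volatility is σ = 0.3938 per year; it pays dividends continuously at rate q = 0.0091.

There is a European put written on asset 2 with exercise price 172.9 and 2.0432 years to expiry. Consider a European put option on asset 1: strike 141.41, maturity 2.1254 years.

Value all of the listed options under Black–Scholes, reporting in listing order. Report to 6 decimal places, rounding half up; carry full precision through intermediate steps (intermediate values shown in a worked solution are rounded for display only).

[asset 2 put K=172.9]
σ√T = 0.3938·√2.0432 = 0.562900
d₁ = (ln(S/K) + (r−q+σ²/2)T) / (σ√T) = (ln(181.83/172.9) + (0.0284−0.0091+0.3938²/2)·2.0432) / 0.562900 = (0.050359 + 0.197862) / 0.562900 = 0.440968
d₂ = d₁ − σ√T = 0.440968 − 0.562900 = -0.121932
e^{−rT} = 0.943625
e^{−qT} = 0.981579
N(−d₁) = 0.329618,  N(−d₂) = 0.548524
price = K·e^{−rT}·N(−d₂) − S·e^{−qT}·N(−d₁) = 89.493104 − 58.830400 = 30.662704
[asset 1 put K=141.41]
σ√T = 0.4822·√2.1254 = 0.702987
d₁ = (ln(S/K) + (r−q+σ²/2)T) / (σ√T) = (ln(178.19/141.41) + (0.0284−0.0273+0.4822²/2)·2.1254) / 0.702987 = (0.231187 + 0.249434) / 0.702987 = 0.683683
d₂ = d₁ − σ√T = 0.683683 − 0.702987 = -0.019304
e^{−rT} = 0.941424
e^{−qT} = 0.943628
N(−d₁) = 0.247088,  N(−d₂) = 0.507701
price = K·e^{−rT}·N(−d₂) − S·e^{−qT}·N(−d₁) = 67.588597 − 41.546572 = 26.042026

price(asset 2 put K=172.9) = 30.662704
price(asset 1 put K=141.41) = 26.042026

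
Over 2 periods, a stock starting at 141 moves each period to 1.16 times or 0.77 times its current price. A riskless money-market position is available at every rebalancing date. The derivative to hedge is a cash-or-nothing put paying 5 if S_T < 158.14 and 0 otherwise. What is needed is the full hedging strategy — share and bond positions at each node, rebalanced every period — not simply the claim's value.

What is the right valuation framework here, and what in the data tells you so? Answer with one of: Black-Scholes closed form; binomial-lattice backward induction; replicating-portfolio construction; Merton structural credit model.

Key observation: the task asks for the hedge itself — share and bond holdings at every node of the 2-period tree on spot 141 with factors 1.16/0.77 — which is exactly what the replicating-portfolio construction produces.

framework: replicating-portfolio construction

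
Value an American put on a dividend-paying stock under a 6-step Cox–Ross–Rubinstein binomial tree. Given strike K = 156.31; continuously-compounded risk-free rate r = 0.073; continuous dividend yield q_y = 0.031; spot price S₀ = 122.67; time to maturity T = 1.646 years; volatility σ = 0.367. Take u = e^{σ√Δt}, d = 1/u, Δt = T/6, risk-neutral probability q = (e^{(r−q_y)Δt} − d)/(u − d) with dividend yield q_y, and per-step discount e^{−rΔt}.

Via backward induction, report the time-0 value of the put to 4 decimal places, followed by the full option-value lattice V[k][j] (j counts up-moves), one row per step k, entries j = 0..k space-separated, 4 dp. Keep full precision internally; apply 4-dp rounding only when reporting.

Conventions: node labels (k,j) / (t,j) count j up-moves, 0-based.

Δt=0.27433  u=1.21194  d=0.82512  q=0.48205  discount=0.98017
step 6 (expiry): payoffs max(K−S,0) = 117.5976 99.4492 72.7929 33.6400 0.0000 0.0000 0.0000
k=5: (k=5,j=0): S=46.9171, K−S=109.3929, hold=106.6910 ⇒ V=109.3929 exercise | (k=5,j=1): S=68.9119, K−S=87.3981, hold=84.8825 ⇒ V=87.3981 exercise | (k=5,j=2): S=101.2178, K−S=55.0922, hold=52.8501 ⇒ V=55.0922 exercise | (k=5,j=3): S=148.6688, K−S=7.6412, hold=17.0784 ⇒ V=17.0784 continue | (k=5,j=4): S=218.3647, K−S=0.0000, hold=0.0000 ⇒ V=0.0000 continue | (k=5,j=5): S=320.7342, K−S=0.0000, hold=0.0000 ⇒ V=0.0000 continue
k=4: (k=4,j=0): S=56.8608, K−S=99.4492, hold=96.8316 ⇒ V=99.4492 exercise | (k=4,j=1): S=83.5171, K−S=72.7929, hold=70.4009 ⇒ V=72.7929 exercise | (k=4,j=2): S=122.6700, K−S=33.6400, hold=36.0386 ⇒ V=36.0386 continue | (k=4,j=3): S=180.1777, K−S=0.0000, hold=8.6703 ⇒ V=8.6703 continue | (k=4,j=4): S=264.6451, K−S=0.0000, hold=0.0000 ⇒ V=0.0000 continue
k=3: (k=3,j=0): S=68.9119, K−S=87.3981, hold=84.8825 ⇒ V=87.3981 exercise | (k=3,j=1): S=101.2178, K−S=55.0922, hold=53.9835 ⇒ V=55.0922 exercise | (k=3,j=2): S=148.6688, K−S=7.6412, hold=22.3927 ⇒ V=22.3927 continue | (k=3,j=3): S=218.3647, K−S=0.0000, hold=4.4018 ⇒ V=4.4018 continue
k=2: (k=2,j=0): S=83.5171, K−S=72.7929, hold=70.4009 ⇒ V=72.7929 exercise | (k=2,j=1): S=122.6700, K−S=33.6400, hold=38.5496 ⇒ V=38.5496 continue | (k=2,j=2): S=180.1777, K−S=0.0000, hold=13.4481 ⇒ V=13.4481 continue
k=1: (k=1,j=0): S=101.2178, K−S=55.0922, hold=55.1699 ⇒ V=55.1699 continue | (k=1,j=1): S=148.6688, K−S=7.6412, hold=25.9250 ⇒ V=25.9250 continue
k=0: (k=0,j=0): S=122.6700, K−S=33.6400, hold=40.2580 ⇒ V=40.2580 continue

price = 40.2580
tree:
40.2580
55.1699 25.9250
72.7929 38.5496 13.4481
87.3981 55.0922 22.3927 4.4018
99.4492 72.7929 36.0386 8.6703 0.0000
109.3929 87.3981 55.0922 17.0784 0.0000 0.0000
117.5976 99.4492 72.7929 33.6400 0.0000 0.0000 0.0000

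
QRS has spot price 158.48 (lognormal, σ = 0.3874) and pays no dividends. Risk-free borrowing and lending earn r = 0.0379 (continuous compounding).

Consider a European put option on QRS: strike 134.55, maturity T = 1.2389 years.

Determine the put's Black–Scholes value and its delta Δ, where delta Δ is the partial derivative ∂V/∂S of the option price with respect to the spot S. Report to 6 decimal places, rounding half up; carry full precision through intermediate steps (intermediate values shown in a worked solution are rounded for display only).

price = 12.240157
Δ = -0.240681

σ√T = 0.3874·√1.2389 = 0.431199
d₁ = (ln(S/K) + (r+σ²/2)T) / (σ√T) = (ln(158.48/134.55) + (0.0379+0.3874²/2)·1.2389) / 0.431199 = (0.163693 + 0.139921) / 0.431199 = 0.704114
d₂ = d₁ − σ√T = 0.704114 − 0.431199 = 0.272915
e^{−rT} = 0.954131
N(−d₁) = 0.240681,  N(−d₂) = 0.392459
Put price V = K·e^{−rT}·N(−d₂) − S·N(−d₁) = 50.383279 − 38.143122 = 12.240157
Δ = −N(−d₁) = -0.240681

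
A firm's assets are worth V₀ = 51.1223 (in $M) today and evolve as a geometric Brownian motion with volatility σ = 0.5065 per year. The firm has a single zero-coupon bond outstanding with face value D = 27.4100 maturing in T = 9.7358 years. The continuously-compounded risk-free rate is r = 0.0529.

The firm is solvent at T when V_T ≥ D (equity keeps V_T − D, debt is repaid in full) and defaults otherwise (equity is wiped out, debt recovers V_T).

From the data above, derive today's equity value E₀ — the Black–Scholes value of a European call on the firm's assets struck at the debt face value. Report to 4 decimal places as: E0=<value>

E0=40.0437

With assets at 51.1223 and a single debt payment of 27.4100 at 9.7358 years:
d₁ = [ln(V₀/D) + (r + σ²/2)T] / (σ√T)
   = [ln(51.1223/27.4100) + (0.0529 + 0.5·0.5065²)·9.7358] / (0.5065·√9.7358)
   = [0.623313 + 1.763846] / 1.580394 = 1.510484
d₂ = d₁ − σ√T = 1.510484 − 1.580394 = -0.069910
N(d₁) = 0.934540,  N(d₂) = 0.472133,  e^(−rT) = 0.597486
E₀ = V₀·N(d₁) − D·e^(−rT)·N(d₂)
   = 51.1223·0.934540 − 27.4100·0.597486·0.472133 = 40.043669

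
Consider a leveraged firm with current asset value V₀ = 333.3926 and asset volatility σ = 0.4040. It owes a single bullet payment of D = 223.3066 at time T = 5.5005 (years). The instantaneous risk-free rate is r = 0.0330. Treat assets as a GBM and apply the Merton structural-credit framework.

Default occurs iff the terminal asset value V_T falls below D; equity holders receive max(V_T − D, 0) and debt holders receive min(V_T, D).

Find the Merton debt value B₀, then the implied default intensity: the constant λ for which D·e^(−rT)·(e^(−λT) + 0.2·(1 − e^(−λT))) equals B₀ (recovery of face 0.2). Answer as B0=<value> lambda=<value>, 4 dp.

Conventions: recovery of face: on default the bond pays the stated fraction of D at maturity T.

With assets at 333.3926 and a single debt payment of 223.3066 at 5.5005 years:
d₁ = [ln(V₀/D) + (r + σ²/2)T] / (σ√T)
   = [ln(333.3926/223.3066) + (0.0330 + 0.5·0.4040²)·5.5005] / (0.4040·√5.5005)
   = [0.400775 + 0.630401] / 0.947507 = 1.088305
d₂ = d₁ − σ√T = 1.088305 − 0.947507 = 0.140798
N(d₁) = 0.861770,  N(d₂) = 0.555985,  e^(−rT) = 0.834004
E₀ = V₀·N(d₁) − D·e^(−rT)·N(d₂)
   = 333.3926·0.861770 − 223.3066·0.834004·0.555985 = 183.761693
B₀ = V₀ − E₀ = 333.3926 − 183.761693 = 149.630907
e^(−λT) = (B₀·e^(rT)/D − 0.2)/(1 − 0.2) = (149.6309·1.199034/223.3066 − 0.2)/0.8 = 0.75429513
λ = −ln(0.75429513)/5.5005 = 0.051263

B0=149.6309 lambda=0.0513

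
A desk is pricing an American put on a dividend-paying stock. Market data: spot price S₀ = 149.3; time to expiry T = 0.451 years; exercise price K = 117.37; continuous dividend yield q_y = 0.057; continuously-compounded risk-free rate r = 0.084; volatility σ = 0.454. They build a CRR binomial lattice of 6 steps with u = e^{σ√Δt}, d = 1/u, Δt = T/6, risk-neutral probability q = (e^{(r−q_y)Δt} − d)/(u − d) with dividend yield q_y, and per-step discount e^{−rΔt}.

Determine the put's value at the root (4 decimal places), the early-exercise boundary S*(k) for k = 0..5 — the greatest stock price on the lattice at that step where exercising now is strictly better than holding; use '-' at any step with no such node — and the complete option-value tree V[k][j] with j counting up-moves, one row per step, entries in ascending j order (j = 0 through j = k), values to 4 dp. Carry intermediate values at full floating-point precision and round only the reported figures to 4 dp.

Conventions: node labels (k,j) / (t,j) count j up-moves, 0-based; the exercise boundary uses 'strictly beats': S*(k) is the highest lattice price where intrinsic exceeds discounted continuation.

price = 4.1186
boundary = - - - - 90.7468 102.7752
tree:
4.1186
6.8323 1.1986
11.1027 2.2419 0.0709
17.5435 4.1899 0.1364 0.0000
26.6232 7.8236 0.2625 0.0000 0.0000
37.2439 14.5948 0.5051 0.0000 0.0000 0.0000
46.6215 26.6232 0.9720 0.0000 0.0000 0.0000 0.0000

Δt=0.07517  u=1.13255  d=0.88296  q=0.47706  discount=0.99371
step 6 (expiry): payoffs max(K−S,0) = 46.6215 26.6232 0.9720 0.0000 0.0000 0.0000 0.0000
step 5: (k=5,j=0): S=80.1261, K−S=37.2439, hold=36.8477 ⇒ V=37.2439 exercise | (k=5,j=1): S=102.7752, K−S=14.5948, hold=14.2954 ⇒ V=14.5948 exercise | (k=5,j=2): S=131.8265, K−S=0.0000, hold=0.5051 ⇒ V=0.5051 continue | (k=5,j=3): S=169.0896, K−S=0.0000, hold=0.0000 ⇒ V=0.0000 continue | (k=5,j=4): S=216.8858, K−S=0.0000, hold=0.0000 ⇒ V=0.0000 continue | (k=5,j=5): S=278.1925, K−S=0.0000, hold=0.0000 ⇒ V=0.0000 continue  boundary S*=102.7752
step 4: (k=4,j=0): S=90.7468, K−S=26.6232, hold=26.2724 ⇒ V=26.6232 exercise | (k=4,j=1): S=116.3980, K−S=0.9720, hold=7.8236 ⇒ V=7.8236 continue | (k=4,j=2): S=149.3000, K−S=0.0000, hold=0.2625 ⇒ V=0.2625 continue | (k=4,j=3): S=191.5023, K−S=0.0000, hold=0.0000 ⇒ V=0.0000 continue | (k=4,j=4): S=245.6339, K−S=0.0000, hold=0.0000 ⇒ V=0.0000 continue  boundary S*=90.7468
step 3: (k=3,j=0): S=102.7752, K−S=14.5948, hold=17.5435 ⇒ V=17.5435 continue | (k=3,j=1): S=131.8265, K−S=0.0000, hold=4.1899 ⇒ V=4.1899 continue | (k=3,j=2): S=169.0896, K−S=0.0000, hold=0.1364 ⇒ V=0.1364 continue | (k=3,j=3): S=216.8858, K−S=0.0000, hold=0.0000 ⇒ V=0.0000 continue  boundary S*=-
step 2: (k=2,j=0): S=116.3980, K−S=0.9720, hold=11.1027 ⇒ V=11.1027 continue | (k=2,j=1): S=149.3000, K−S=0.0000, hold=2.2419 ⇒ V=2.2419 continue | (k=2,j=2): S=191.5023, K−S=0.0000, hold=0.0709 ⇒ V=0.0709 continue  boundary S*=-
step 1: (k=1,j=0): S=131.8265, K−S=0.0000, hold=6.8323 ⇒ V=6.8323 continue | (k=1,j=1): S=169.0896, K−S=0.0000, hold=1.1986 ⇒ V=1.1986 continue  boundary S*=-
step 0: (k=0,j=0): S=149.3000, K−S=0.0000, hold=4.1186 ⇒ V=4.1186 continue  boundary S*=-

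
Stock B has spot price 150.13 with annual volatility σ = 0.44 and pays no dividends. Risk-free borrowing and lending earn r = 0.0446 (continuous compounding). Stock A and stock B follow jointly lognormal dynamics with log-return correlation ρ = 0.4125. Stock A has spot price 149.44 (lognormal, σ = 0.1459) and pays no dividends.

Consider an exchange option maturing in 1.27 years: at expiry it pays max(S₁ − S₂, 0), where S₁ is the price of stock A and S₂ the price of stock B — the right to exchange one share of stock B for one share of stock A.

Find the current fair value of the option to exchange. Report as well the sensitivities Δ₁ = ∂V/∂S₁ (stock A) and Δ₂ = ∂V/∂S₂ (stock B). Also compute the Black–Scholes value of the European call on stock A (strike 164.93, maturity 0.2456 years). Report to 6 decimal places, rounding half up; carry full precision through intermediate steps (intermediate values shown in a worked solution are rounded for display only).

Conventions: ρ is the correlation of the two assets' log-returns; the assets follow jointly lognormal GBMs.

exchange price = 26.523959
Δ1 = 0.585733
Δ2 = -0.406368
price(stock A call K=164.93) = 0.616986

σ_eff = √(σ₁² + σ₂² − 2ρσ₁σ₂) = √(0.1459² + 0.44² − 2·0.4125·0.1459·0.44) = 0.402399
d₁ = (ln(S₁/S₂) + (q₂ − q₁ + σ_eff²/2)T) / (σ_eff√T) = (ln(149.44/150.13) + (0.0 − 0.0 + 0.080963)·1.27) / 0.453481 = 0.216582
d₂ = d₁ − σ_eff√T = 0.216582 − 0.453481 = -0.236899
N(d₁) = 0.585733,  N(d₂) = 0.406368
V = S₁·e^{−q₁T}·N(d₁) − S₂·e^{−q₂T}·N(d₂) = 87.531936 − 61.007977 = 26.523959
Δ₁ = e^{−q₁T}·N(d₁) = 0.585733;  Δ₂ = −e^{−q₂T}·N(d₂) = -0.406368
[vanilla: stock A call K=164.93]
σ√T = 0.1459·√0.2456 = 0.072305
d₁ = (ln(S/K) + (r+σ²/2)T) / (σ√T) = (ln(149.44/164.93) + (0.0446+0.1459²/2)·0.2456) / 0.072305 = (-0.098626 + 0.013568) / 0.072305 = -1.176380
d₂ = d₁ − σ√T = -1.176380 − 0.072305 = -1.248685
e^{−rT} = 0.989106
N(d₁) = 0.119722,  N(d₂) = 0.105890
price = S·N(d₁) − K·e^{−rT}·N(d₂) = 17.891183 − 17.274197 = 0.616986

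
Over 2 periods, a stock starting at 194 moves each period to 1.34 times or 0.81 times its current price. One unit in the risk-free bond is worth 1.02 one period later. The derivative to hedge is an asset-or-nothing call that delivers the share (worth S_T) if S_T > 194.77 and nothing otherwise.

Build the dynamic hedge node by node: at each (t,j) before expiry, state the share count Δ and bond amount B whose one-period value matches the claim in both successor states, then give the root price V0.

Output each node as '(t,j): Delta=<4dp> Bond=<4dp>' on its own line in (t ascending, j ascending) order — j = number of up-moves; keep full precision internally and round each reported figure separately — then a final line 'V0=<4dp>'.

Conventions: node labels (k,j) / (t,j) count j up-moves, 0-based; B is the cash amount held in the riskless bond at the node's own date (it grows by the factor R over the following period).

(0,0): Delta=1.7328 Bond=-186.7560
(1,0): Delta=2.5283 Bond=-315.5008
(1,1): Delta=1.0000 Bond=0.0000
V0=149.4016

Under the risk-neutral measure, an up-move has probability p* = (R−d)/(u−d) = 0.3962 and values discount at R = 1.02.
Expiry values: V(2,0)=0.0000, V(2,1)=210.5676, V(2,2)=348.3464
Node (1,0) S=157.1400: V=(p*·210.5676+(1−p*)·0.0000)/1.02=81.7965; Δ=(210.5676−0.0000)/(210.5676−127.2834)=2.5283; B=V−Δ·S=-315.5008
Node (1,1) S=259.9600: V=(p*·348.3464+(1−p*)·210.5676)/1.02=259.9600; Δ=(348.3464−210.5676)/(348.3464−210.5676)=1.0000; B=V−Δ·S=0.0000
Node (0,0) S=194.0000: V=(p*·259.9600+(1−p*)·81.7965)/1.02=149.4016; Δ=(259.9600−81.7965)/(259.9600−157.1400)=1.7328; B=V−Δ·S=-186.7560
Sanity check at the root: Δ(0,0)·S0 + B(0,0) reproduces V0 = 149.4016.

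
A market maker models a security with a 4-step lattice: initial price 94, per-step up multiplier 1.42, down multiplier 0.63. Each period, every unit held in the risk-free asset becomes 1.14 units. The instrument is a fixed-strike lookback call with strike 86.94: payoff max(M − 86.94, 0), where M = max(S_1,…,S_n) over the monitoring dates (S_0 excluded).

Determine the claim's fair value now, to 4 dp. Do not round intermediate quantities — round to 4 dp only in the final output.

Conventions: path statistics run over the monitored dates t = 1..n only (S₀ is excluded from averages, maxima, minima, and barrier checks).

price = 63.6376

Risk-neutral up-probability p* = (R−d)/(u−d) = (1.14−0.63)/(1.42−0.63) = 0.6456; the claim prices as the p*-weighted sum of path payoffs discounted by R^4.
Enumerate all 2^4 = 16 price paths (U = up ×1.42, D = down ×0.63); each path with k up-moves has probability p*^k·(1−p*)^(4−k).
DDDD: M=59.2200, payoff=0.0000, prob=0.015781
UDDD: M=133.4800, payoff=46.5400, prob=0.028743
DUDD: M=84.0924, payoff=0.0000, prob=0.028743
UUDD: M=189.5416, payoff=102.6016, prob=0.052354
DDUD: M=59.2200, payoff=0.0000, prob=0.028743
UDUD: M=133.4800, payoff=46.5400, prob=0.052354
DUUD: M=119.4112, payoff=32.4712, prob=0.052354
UUUD: M=269.1491, payoff=182.2091, prob=0.095359
DDDU: M=59.2200, payoff=0.0000, prob=0.028743
UDDU: M=133.4800, payoff=46.5400, prob=0.052354
DUDU: M=84.0924, payoff=0.0000, prob=0.052354
UUDU: M=189.5416, payoff=102.6016, prob=0.095359
DDUU: M=75.2291, payoff=0.0000, prob=0.052354
UDUU: M=169.5639, payoff=82.6239, prob=0.095359
DUUU: M=169.5639, payoff=82.6239, prob=0.095359
UUUU: M=382.1917, payoff=295.2517, prob=0.173689
Price = Σ prob·payoff / R^4 = 107.481327 / 1.688960 = 63.6376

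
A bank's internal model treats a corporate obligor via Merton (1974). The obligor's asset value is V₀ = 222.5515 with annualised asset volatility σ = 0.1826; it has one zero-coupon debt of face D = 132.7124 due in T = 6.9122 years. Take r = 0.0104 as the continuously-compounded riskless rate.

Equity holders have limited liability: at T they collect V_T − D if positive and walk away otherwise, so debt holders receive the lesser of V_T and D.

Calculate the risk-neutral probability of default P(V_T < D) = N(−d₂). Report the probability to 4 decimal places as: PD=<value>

PD=0.1619

With assets at 222.5515 and a single debt payment of 132.7124 at 6.9122 years:
d₁ = [ln(V₀/D) + (r + σ²/2)T] / (σ√T)
   = [ln(222.5515/132.7124) + (0.0104 + 0.5·0.1826²)·6.9122] / (0.1826·√6.9122)
   = [0.516974 + 0.187123] / 0.480075 = 1.466640
d₂ = d₁ − σ√T = 1.466640 − 0.480075 = 0.986565
risk-neutral PD = N(−d₂) = N(-0.986565) = 0.161928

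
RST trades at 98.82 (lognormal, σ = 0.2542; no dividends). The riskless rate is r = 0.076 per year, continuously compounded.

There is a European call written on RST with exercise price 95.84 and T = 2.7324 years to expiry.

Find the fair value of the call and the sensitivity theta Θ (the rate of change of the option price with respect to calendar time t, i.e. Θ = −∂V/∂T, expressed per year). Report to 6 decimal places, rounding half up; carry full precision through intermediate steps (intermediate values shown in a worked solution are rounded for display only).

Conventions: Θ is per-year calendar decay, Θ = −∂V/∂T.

price = 27.432436
Θ = -6.025393

σ√T = 0.2542·√2.7324 = 0.420192
d₁ = (ln(S/K) + (r+σ²/2)T) / (σ√T) = (ln(98.82/95.84) + (0.076+0.2542²/2)·2.7324) / 0.420192 = (0.030620 + 0.295943) / 0.420192 = 0.777176
d₂ = d₁ − σ√T = 0.777176 − 0.420192 = 0.356984
e^{−rT} = 0.812481
N(d₁) = 0.781472,  N(d₂) = 0.639448
Call price V = S·N(d₁) − K·e^{−rT}·N(d₂) = 77.225104 − 49.792668 = 27.432436
φ(d₁) = (1/√(2π))·e^{−d₁²/2} = 0.294953
Θ = −S·φ(d₁)·σ/(2√T) − r·K·e^{−rT}·N(d₂) = −2.241150 − 3.784243 = -6.025393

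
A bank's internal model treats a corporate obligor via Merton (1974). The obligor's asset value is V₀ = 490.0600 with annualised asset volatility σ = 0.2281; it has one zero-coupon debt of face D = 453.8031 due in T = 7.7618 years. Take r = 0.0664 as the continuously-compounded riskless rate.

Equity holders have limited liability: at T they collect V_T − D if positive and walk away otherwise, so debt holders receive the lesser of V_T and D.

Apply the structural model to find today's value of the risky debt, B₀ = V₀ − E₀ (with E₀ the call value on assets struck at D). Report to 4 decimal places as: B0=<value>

B0=249.7889

Work the structural quantities from V₀ = 490.0600 against face 453.8031:
d₁ = [ln(V₀/D) + (r + σ²/2)T] / (σ√T)
   = [ln(490.0600/453.8031) + (0.0664 + 0.5·0.2281²)·7.7618] / (0.2281·√7.7618)
   = [0.076864 + 0.717305] / 0.635487 = 1.249703
d₂ = d₁ − σ√T = 1.249703 − 0.635487 = 0.614216
N(d₁) = 0.894296,  N(d₂) = 0.730464,  e^(−rT) = 0.597271
E₀ = V₀·N(d₁) − D·e^(−rT)·N(d₂)
   = 490.0600·0.894296 − 453.8031·0.597271·0.730464 = 240.271113
B₀ = V₀ − E₀ = 490.0600 − 240.271113 = 249.788887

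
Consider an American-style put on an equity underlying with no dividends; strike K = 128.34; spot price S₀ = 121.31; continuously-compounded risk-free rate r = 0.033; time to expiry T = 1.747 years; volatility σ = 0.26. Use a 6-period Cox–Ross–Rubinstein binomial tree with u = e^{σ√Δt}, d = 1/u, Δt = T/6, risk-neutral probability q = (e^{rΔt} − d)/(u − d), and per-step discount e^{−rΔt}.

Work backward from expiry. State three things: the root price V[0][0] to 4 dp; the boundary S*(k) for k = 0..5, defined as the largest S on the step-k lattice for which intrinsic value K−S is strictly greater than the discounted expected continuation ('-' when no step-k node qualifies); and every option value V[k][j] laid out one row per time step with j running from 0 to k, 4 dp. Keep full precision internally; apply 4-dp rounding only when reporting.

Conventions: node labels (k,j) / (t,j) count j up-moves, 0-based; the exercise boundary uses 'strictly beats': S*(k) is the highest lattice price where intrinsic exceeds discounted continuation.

Δt=0.29117, u=1.15061, d=0.86910, q=0.49928, disc=e^(-rΔt)=0.99044
k=6 terminal: V=max(K-S,0) → 76.0620 59.1285 36.7101 7.0300 0.0000 0.0000 0.0000
k=5: j=0 S=60.1518 intr=68.1882 cont=66.9610 V=68.1882[EX]; j=1 S=79.6357 intr=48.7043 cont=47.4771 V=48.7043[EX]; j=2 S=105.4307 intr=22.9093 cont=21.6821 V=22.9093[EX]; j=3 S=139.5810 intr=0.0000 cont=3.4864 V=3.4864[hold]; j=4 S=184.7930 intr=0.0000 cont=0.0000 V=0.0000[hold]; j=5 S=244.6497 intr=0.0000 cont=0.0000 V=0.0000[hold]  S*(5)=105.4307
k=4: j=0 S=69.2115 intr=59.1285 cont=57.9013 V=59.1285[EX]; j=1 S=91.6299 intr=36.7101 cont=35.4828 V=36.7101[EX]; j=2 S=121.3100 intr=7.0300 cont=13.0855 V=13.0855[hold]; j=3 S=160.6038 intr=0.0000 cont=1.7290 V=1.7290[hold]; j=4 S=212.6254 intr=0.0000 cont=0.0000 V=0.0000[hold]  S*(4)=91.6299
k=3: j=0 S=79.6357 intr=48.7043 cont=47.4771 V=48.7043[EX]; j=1 S=105.4307 intr=22.9093 cont=24.6766 V=24.6766[hold]; j=2 S=139.5810 intr=0.0000 cont=7.3445 V=7.3445[hold]; j=3 S=184.7930 intr=0.0000 cont=0.8575 V=0.8575[hold]  S*(3)=79.6357
k=2: j=0 S=91.6299 intr=36.7101 cont=36.3567 V=36.7101[EX]; j=1 S=121.3100 intr=7.0300 cont=15.8698 V=15.8698[hold]; j=2 S=160.6038 intr=0.0000 cont=4.0664 V=4.0664[hold]  S*(2)=91.6299
k=1: j=0 S=105.4307 intr=22.9093 cont=26.0534 V=26.0534[hold]; j=1 S=139.5810 intr=0.0000 cont=9.8812 V=9.8812[hold]  S*(1)=-
k=0: j=0 S=121.3100 intr=7.0300 cont=17.8070 V=17.8070[hold]  S*(0)=-

price = 17.8070
boundary = - - 91.6299 79.6357 91.6299 105.4307
tree:
17.8070
26.0534 9.8812
36.7101 15.8698 4.0664
48.7043 24.6766 7.3445 0.8575
59.1285 36.7101 13.0855 1.7290 0.0000
68.1882 48.7043 22.9093 3.4864 0.0000 0.0000
76.0620 59.1285 36.7101 7.0300 0.0000 0.0000 0.0000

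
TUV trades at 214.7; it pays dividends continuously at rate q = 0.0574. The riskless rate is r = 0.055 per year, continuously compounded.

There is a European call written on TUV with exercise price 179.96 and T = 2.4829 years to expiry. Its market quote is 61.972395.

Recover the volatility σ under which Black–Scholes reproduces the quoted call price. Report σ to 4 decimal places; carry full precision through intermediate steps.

sigma = 0.4350

At σ = 0.4350 the Black–Scholes value reproduces the quote:
σ√T = 0.435·√2.4829 = 0.685439
d₁ = (ln(S/K) + (r−q+σ²/2)T) / (σ√T) = (ln(214.7/179.96) + (0.055−0.0574+0.435²/2)·2.4829) / 0.685439 = (0.176507 + 0.228954) / 0.685439 = 0.591535
d₂ = d₁ − σ√T = 0.591535 − 0.685439 = -0.093904
e^{−rT} = 0.872354
e^{−qT} = 0.867172
N(d₁) = 0.722919,  N(d₂) = 0.462593
V = S·e^{−qT}·N(d₁) − K·e^{−rT}·N(d₂) = 134.594337 − 72.621942 = 61.972395 (the quoted price), and the Black–Scholes price is strictly increasing in σ, so σ is unique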